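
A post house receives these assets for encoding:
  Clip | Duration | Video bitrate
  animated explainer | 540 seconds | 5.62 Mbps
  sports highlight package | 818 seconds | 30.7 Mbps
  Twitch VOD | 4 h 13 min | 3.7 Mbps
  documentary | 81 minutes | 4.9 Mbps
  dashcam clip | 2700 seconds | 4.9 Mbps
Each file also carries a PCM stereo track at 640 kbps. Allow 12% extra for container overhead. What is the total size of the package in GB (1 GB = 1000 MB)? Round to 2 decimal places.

19.15 GB

Audio: 640 kbps = 0.640 Mbps.
animated explainer: 6.260 Mbps × 540 s × 1.12 = 3786.0 Mb
sports highlight package: 31.340 Mbps × 818 s × 1.12 = 28712.5 Mb
Twitch VOD: 4.340 Mbps × 15180 s × 1.12 = 73786.9 Mb
documentary: 5.540 Mbps × 4860 s × 1.12 = 30155.3 Mb
dashcam clip: 5.540 Mbps × 2700 s × 1.12 = 16753.0 Mb
Total: 153193.7 Mb = 19149.2 MB.
= 19.15 GB.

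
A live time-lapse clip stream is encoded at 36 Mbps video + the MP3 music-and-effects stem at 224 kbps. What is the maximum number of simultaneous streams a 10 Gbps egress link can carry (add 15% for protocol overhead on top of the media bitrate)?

Audio: 224 kbps = 0.224 Mbps.
Per-viewer media rate: 36.224 Mbps.
On the wire with 15% overhead: 41.658 Mbps.
10 Gbps = 10,000 Mbps; 10,000 / 41.658 = 240.05 → 240 viewers.

240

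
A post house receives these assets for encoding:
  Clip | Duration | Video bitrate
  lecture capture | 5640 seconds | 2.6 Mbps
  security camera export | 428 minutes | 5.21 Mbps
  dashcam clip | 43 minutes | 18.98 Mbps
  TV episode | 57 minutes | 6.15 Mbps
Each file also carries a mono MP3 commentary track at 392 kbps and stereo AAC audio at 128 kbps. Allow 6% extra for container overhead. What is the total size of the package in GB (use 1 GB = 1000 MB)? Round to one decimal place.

31.5 GB

Audio total: 392 + 128 = 520 kbps = 0.520 Mbps.
lecture capture: 3.120 Mbps × 5640 s × 1.06 = 18652.6 Mb
security camera export: 5.730 Mbps × 25680 s × 1.06 = 155975.2 Mb
dashcam clip: 19.500 Mbps × 2580 s × 1.06 = 53328.6 Mb
TV episode: 6.670 Mbps × 3420 s × 1.06 = 24180.1 Mb
Total: 252136.5 Mb = 31517.1 MB.
= 31.52 GB.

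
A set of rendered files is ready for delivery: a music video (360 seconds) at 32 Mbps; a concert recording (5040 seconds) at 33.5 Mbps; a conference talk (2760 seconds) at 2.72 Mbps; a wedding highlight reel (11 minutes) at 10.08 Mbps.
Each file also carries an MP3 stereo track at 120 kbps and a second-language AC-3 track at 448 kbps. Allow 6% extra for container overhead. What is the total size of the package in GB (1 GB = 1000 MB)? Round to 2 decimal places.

Audio total: 120 + 448 = 568 kbps = 0.568 Mbps.
music video: 32.568 Mbps × 360 s × 1.06 = 12427.9 Mb
concert recording: 34.068 Mbps × 5040 s × 1.06 = 182004.9 Mb
conference talk: 3.288 Mbps × 2760 s × 1.06 = 9619.4 Mb
wedding highlight reel: 10.648 Mbps × 660 s × 1.06 = 7449.3 Mb
Total: 211501.5 Mb = 26437.7 MB.
= 26.44 GB.

26.44 GB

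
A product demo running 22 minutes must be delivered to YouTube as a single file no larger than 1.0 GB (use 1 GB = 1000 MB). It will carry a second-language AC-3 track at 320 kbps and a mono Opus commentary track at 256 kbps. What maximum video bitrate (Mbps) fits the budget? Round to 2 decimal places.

5.48 Mbps

Budget: 1.0 GB = 8000.0 Mb.
22 min = 1320 s
Total bitrate budget: 8000.0 Mb / 1320 s = 6.061 Mbps.
Audio total: 320 + 256 = 576 kbps = 0.576 Mbps.
Video: 6.061 − 0.576 = 5.485 Mbps.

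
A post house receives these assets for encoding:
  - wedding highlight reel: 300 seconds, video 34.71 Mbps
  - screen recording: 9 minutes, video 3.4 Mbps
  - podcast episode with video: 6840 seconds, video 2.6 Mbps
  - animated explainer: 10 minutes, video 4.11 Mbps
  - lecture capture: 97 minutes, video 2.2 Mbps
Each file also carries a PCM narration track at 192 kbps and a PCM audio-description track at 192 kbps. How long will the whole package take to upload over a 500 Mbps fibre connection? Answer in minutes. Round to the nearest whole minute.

2 minutes

Audio total: 192 + 192 = 384 kbps = 0.384 Mbps.
wedding highlight reel: 35.094 Mbps × 300 s = 10528.2 Mb
screen recording: 3.784 Mbps × 540 s = 2043.4 Mb
podcast episode with video: 2.984 Mbps × 6840 s = 20410.6 Mb
animated explainer: 4.494 Mbps × 600 s = 2696.4 Mb
lecture capture: 2.584 Mbps × 5820 s = 15038.9 Mb
Total: 50717.4 Mb = 6339.7 MB.
At 500 Mbps: 50717.4 / 500 = 101 s ≈ 1.69 minutes.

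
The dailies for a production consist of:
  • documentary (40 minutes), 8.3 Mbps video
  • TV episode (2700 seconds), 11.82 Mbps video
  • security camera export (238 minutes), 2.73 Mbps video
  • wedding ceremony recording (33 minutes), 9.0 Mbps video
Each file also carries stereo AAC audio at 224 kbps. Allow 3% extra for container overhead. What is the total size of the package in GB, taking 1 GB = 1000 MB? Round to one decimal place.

Audio: 224 kbps = 0.224 Mbps.
documentary: 8.524 Mbps × 2400 s × 1.03 = 21071.3 Mb
TV episode: 12.044 Mbps × 2700 s × 1.03 = 33494.4 Mb
security camera export: 2.954 Mbps × 14280 s × 1.03 = 43448.6 Mb
wedding ceremony recording: 9.224 Mbps × 1980 s × 1.03 = 18811.4 Mb
Total: 116825.7 Mb = 14603.2 MB.
= 14.60 GB.

14.6 GB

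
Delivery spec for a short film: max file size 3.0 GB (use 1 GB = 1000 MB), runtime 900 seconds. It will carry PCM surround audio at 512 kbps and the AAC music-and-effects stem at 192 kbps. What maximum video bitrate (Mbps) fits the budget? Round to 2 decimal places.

Budget: 3.0 GB = 24000.0 Mb.
Total bitrate budget: 24000.0 Mb / 900 s = 26.667 Mbps.
Audio total: 512 + 192 = 704 kbps = 0.704 Mbps.
Video: 26.667 − 0.704 = 25.963 Mbps.

25.96 Mbps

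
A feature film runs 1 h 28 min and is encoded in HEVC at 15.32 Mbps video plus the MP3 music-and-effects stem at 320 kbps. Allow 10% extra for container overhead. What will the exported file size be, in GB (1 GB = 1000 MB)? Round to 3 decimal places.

11.355 GB

1 h 28 min = 88 min = 5280 s
Audio: 320 kbps = 0.320 Mbps.
Total bitrate: 15.32 + 0.320 = 15.640 Mbps.
Stream data: 15.640 Mbps × 5280 s = 82579.2 Mb.
With 10% container overhead: ×1.10.
90,837 Mb ÷ 8 = 11,355 MB → 11.35 GB.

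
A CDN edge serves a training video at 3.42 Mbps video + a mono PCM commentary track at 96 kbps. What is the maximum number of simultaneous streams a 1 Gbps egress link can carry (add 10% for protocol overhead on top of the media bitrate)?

Audio: 96 kbps = 0.096 Mbps.
Per-viewer media rate: 3.516 Mbps.
On the wire with 10% overhead: 3.868 Mbps.
1 Gbps = 1,000 Mbps; 1,000 / 3.868 = 258.56 → 258 viewers.

258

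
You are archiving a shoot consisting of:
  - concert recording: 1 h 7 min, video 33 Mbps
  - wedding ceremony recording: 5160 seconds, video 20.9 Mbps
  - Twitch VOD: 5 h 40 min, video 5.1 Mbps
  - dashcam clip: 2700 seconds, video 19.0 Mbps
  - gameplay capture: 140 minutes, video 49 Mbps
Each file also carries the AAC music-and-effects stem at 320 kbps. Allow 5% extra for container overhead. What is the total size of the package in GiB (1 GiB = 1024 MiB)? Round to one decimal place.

100.3 GiB

Audio: 320 kbps = 0.320 Mbps.
concert recording: 33.320 Mbps × 4020 s × 1.05 = 140643.7 Mb
wedding ceremony recording: 21.220 Mbps × 5160 s × 1.05 = 114970.0 Mb
Twitch VOD: 5.420 Mbps × 20400 s × 1.05 = 116096.4 Mb
dashcam clip: 19.320 Mbps × 2700 s × 1.05 = 54772.2 Mb
gameplay capture: 49.320 Mbps × 8400 s × 1.05 = 435002.4 Mb
Total: 861484.7 Mb = 107685.6 MB.
= 100.3 GiB.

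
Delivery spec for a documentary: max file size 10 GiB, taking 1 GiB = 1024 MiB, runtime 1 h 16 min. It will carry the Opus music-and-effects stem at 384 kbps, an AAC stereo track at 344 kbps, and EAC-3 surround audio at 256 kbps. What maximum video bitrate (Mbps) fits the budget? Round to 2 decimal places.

17.85 Mbps

Budget: 10 GiB = 85899.3 Mb.
1 h 16 min = 76 min = 4560 s
Total bitrate budget: 85899.3 Mb / 4560 s = 18.838 Mbps.
Audio total: 384 + 344 + 256 = 984 kbps = 0.984 Mbps.
Video: 18.838 − 0.984 = 17.854 Mbps.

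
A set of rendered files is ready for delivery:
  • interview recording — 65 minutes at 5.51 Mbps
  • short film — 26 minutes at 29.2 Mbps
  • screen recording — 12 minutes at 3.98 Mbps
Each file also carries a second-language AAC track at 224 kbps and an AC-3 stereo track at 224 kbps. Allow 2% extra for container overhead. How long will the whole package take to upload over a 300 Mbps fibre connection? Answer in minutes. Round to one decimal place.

Audio total: 224 + 224 = 448 kbps = 0.448 Mbps.
interview recording: 5.958 Mbps × 3900 s × 1.02 = 23700.9 Mb
short film: 29.648 Mbps × 1560 s × 1.02 = 47175.9 Mb
screen recording: 4.428 Mbps × 720 s × 1.02 = 3251.9 Mb
Total: 74128.7 Mb = 9266.1 MB.
At 300 Mbps: 74128.7 / 300 = 247 s ≈ 4.12 minutes.

4.1 minutes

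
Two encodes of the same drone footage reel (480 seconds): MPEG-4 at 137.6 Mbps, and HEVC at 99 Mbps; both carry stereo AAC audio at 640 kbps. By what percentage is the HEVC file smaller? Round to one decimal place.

Audio: 640 kbps = 0.640 Mbps.
MPEG-4: 138.240 Mbps × 480 s = 66355.2 Mb = 7.725 GiB.
HEVC: 99.640 Mbps × 480 s = 47827.2 Mb = 5.568 GiB.
Reduction: (1 − 5.568/7.725) × 100 = 27.92%.

27.9%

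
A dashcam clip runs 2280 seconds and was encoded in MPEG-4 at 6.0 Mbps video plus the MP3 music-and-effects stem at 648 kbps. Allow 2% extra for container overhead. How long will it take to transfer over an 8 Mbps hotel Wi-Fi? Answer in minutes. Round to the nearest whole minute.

Audio: 648 kbps = 0.648 Mbps.
Total bitrate: 6.648 Mbps.
File: 6.648 Mbps × 2280 s = 15157.4 Mb.
With 2% container overhead: ×1.02. → 15460.6 Mb.
At 8 Mbps: 15460.6 / 8 = 1932.6 s ≈ 32.2 minutes.

32 minutes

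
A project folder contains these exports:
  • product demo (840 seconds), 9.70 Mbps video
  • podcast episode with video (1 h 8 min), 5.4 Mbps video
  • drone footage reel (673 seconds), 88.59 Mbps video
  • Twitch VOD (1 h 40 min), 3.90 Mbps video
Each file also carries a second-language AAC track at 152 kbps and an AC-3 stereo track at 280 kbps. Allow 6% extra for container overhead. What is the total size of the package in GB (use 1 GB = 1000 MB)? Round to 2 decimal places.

15.66 GB

Audio total: 152 + 280 = 432 kbps = 0.432 Mbps.
product demo: 10.132 Mbps × 840 s × 1.06 = 9021.5 Mb
podcast episode with video: 5.832 Mbps × 4080 s × 1.06 = 25222.2 Mb
drone footage reel: 89.022 Mbps × 673 s × 1.06 = 63506.5 Mb
Twitch VOD: 4.332 Mbps × 6000 s × 1.06 = 27551.5 Mb
Total: 125301.8 Mb = 15662.7 MB.
= 15.66 GB.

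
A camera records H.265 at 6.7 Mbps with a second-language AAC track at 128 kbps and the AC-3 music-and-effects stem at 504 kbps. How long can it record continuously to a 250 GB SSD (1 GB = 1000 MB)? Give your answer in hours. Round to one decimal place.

Audio total: 128 + 504 = 632 kbps = 0.632 Mbps.
Total bitrate: 6.7 + 0.632 = 7.332 Mbps.
Capacity: 250 GB = 2,000,000 Mb.
Recording time: 2,000,000 / 7.332 = 272,777 s ≈ 75.8 hours.

75.8 hours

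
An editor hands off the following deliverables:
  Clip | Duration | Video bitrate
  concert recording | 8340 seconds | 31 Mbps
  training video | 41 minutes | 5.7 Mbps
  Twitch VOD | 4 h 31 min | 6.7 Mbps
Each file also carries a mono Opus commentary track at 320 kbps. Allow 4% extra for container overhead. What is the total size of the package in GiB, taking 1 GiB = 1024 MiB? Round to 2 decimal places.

47.24 GiB

Audio: 320 kbps = 0.320 Mbps.
concert recording: 31.320 Mbps × 8340 s × 1.04 = 271657.2 Mb
training video: 6.020 Mbps × 2460 s × 1.04 = 15401.6 Mb
Twitch VOD: 7.020 Mbps × 16260 s × 1.04 = 118711.0 Mb
Total: 405769.7 Mb = 50721.2 MB.
= 47.24 GiB.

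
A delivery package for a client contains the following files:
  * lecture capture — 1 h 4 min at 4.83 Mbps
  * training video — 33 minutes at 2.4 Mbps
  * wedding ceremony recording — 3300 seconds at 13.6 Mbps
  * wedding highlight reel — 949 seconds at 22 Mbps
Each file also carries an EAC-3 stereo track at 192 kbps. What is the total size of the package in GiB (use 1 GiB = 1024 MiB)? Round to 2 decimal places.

10.59 GiB

Audio: 192 kbps = 0.192 Mbps.
lecture capture: 5.022 Mbps × 3840 s = 19284.5 Mb
training video: 2.592 Mbps × 1980 s = 5132.2 Mb
wedding ceremony recording: 13.792 Mbps × 3300 s = 45513.6 Mb
wedding highlight reel: 22.192 Mbps × 949 s = 21060.2 Mb
Total: 90990.4 Mb = 11373.8 MB.
= 10.59 GiB.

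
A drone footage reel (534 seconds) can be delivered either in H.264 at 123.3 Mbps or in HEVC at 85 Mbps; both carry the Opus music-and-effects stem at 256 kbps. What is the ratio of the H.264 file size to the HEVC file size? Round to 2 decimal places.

1.45

Audio: 256 kbps = 0.256 Mbps.
H.264: 123.556 Mbps × 534 s = 65978.9 Mb = 7.681 GiB.
HEVC: 85.256 Mbps × 534 s = 45526.7 Mb = 5.300 GiB.
Ratio: 7.681 / 5.300 = 1.449.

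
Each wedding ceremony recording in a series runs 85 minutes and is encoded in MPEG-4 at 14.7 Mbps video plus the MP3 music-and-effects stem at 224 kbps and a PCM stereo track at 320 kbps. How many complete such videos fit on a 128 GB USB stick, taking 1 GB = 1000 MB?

85 min = 5100 s
Audio total: 224 + 320 = 544 kbps = 0.544 Mbps.
Total bitrate: 15.244 Mbps.
Per item: 15.244 Mbps × 5100 s = 77,744 Mb = 9,718 MB.
Capacity: 128 GB = 1,024,000 Mb; 13.17 items → 13 complete.

13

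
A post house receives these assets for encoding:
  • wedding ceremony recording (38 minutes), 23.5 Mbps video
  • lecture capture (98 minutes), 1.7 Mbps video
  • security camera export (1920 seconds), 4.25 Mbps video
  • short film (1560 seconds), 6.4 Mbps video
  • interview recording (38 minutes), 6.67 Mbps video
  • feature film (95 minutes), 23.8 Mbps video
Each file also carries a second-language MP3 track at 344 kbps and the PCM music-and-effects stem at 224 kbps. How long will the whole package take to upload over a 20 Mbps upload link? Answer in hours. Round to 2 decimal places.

3.39 hours

Audio total: 344 + 224 = 568 kbps = 0.568 Mbps.
wedding ceremony recording: 24.068 Mbps × 2280 s = 54875.0 Mb
lecture capture: 2.268 Mbps × 5880 s = 13335.8 Mb
security camera export: 4.818 Mbps × 1920 s = 9250.6 Mb
short film: 6.968 Mbps × 1560 s = 10870.1 Mb
interview recording: 7.238 Mbps × 2280 s = 16502.6 Mb
feature film: 24.368 Mbps × 5700 s = 138897.6 Mb
Total: 243731.8 Mb = 30466.5 MB.
At 20 Mbps: 243731.8 / 20 = 12187 s ≈ 3.39 hours.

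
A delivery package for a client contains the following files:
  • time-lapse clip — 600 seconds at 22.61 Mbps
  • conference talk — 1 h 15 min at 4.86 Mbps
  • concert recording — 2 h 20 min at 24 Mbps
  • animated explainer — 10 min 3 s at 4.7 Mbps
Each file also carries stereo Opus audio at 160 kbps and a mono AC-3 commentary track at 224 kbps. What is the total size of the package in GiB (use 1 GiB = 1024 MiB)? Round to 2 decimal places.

28.56 GiB

Audio total: 160 + 224 = 384 kbps = 0.384 Mbps.
time-lapse clip: 22.994 Mbps × 600 s = 13796.4 Mb
conference talk: 5.244 Mbps × 4500 s = 23598.0 Mb
concert recording: 24.384 Mbps × 8400 s = 204825.6 Mb
animated explainer: 5.084 Mbps × 603 s = 3065.7 Mb
Total: 245285.7 Mb = 30660.7 MB.
= 28.56 GiB.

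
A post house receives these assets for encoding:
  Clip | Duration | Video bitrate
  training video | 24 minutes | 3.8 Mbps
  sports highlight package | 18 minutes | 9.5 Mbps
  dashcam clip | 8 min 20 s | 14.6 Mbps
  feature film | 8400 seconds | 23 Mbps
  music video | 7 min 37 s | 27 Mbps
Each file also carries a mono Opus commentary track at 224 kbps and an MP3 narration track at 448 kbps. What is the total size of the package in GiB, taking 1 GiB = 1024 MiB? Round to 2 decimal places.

Audio total: 224 + 448 = 672 kbps = 0.672 Mbps.
training video: 4.472 Mbps × 1440 s = 6439.7 Mb
sports highlight package: 10.172 Mbps × 1080 s = 10985.8 Mb
dashcam clip: 15.272 Mbps × 500 s = 7636.0 Mb
feature film: 23.672 Mbps × 8400 s = 198844.8 Mb
music video: 27.672 Mbps × 457 s = 12646.1 Mb
Total: 236552.3 Mb = 29569.0 MB.
= 27.54 GiB.

27.54 GiB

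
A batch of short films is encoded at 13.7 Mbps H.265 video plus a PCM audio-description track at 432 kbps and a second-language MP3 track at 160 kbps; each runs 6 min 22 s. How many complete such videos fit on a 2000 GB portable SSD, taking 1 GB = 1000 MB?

6 min 22 s = 382 s
Audio total: 432 + 160 = 592 kbps = 0.592 Mbps.
Total bitrate: 14.292 Mbps.
Per item: 14.292 Mbps × 382 s = 5,460 Mb = 682.4 MB.
Capacity: 2000 GB = 16,000,000 Mb; 2930.65 items → 2930 complete.

2930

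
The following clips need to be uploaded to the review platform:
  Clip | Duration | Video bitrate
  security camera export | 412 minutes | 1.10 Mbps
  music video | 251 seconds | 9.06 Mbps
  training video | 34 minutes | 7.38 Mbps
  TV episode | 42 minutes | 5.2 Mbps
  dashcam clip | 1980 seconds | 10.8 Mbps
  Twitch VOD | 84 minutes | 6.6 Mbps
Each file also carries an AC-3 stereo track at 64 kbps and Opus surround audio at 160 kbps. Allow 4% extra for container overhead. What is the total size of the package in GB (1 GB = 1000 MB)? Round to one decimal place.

15.7 GB

Audio total: 64 + 160 = 224 kbps = 0.224 Mbps.
security camera export: 1.324 Mbps × 24720 s × 1.04 = 34038.5 Mb
music video: 9.284 Mbps × 251 s × 1.04 = 2423.5 Mb
training video: 7.604 Mbps × 2040 s × 1.04 = 16132.6 Mb
TV episode: 5.424 Mbps × 2520 s × 1.04 = 14215.2 Mb
dashcam clip: 11.024 Mbps × 1980 s × 1.04 = 22700.6 Mb
Twitch VOD: 6.824 Mbps × 5040 s × 1.04 = 35768.7 Mb
Total: 125279.1 Mb = 15659.9 MB.
= 15.66 GB.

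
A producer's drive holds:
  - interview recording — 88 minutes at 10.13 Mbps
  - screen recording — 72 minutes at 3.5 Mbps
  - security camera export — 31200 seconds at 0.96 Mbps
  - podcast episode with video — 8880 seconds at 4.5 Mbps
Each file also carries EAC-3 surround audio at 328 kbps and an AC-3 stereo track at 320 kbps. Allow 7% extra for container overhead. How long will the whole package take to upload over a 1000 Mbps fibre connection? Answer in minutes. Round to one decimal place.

Audio total: 328 + 320 = 648 kbps = 0.648 Mbps.
interview recording: 10.778 Mbps × 5280 s × 1.07 = 60891.4 Mb
screen recording: 4.148 Mbps × 4320 s × 1.07 = 19173.7 Mb
security camera export: 1.608 Mbps × 31200 s × 1.07 = 53681.5 Mb
podcast episode with video: 5.148 Mbps × 8880 s × 1.07 = 48914.2 Mb
Total: 182660.8 Mb = 22832.6 MB.
At 1000 Mbps: 182660.8 / 1000 = 183 s ≈ 3.04 minutes.

3.0 minutes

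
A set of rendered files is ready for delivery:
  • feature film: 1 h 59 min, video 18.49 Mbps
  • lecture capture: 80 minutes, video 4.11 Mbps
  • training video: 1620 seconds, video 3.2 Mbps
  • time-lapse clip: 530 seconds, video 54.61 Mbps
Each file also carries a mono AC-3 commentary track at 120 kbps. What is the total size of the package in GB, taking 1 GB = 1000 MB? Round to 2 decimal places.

Audio: 120 kbps = 0.120 Mbps.
feature film: 18.610 Mbps × 7140 s = 132875.4 Mb
lecture capture: 4.230 Mbps × 4800 s = 20304.0 Mb
training video: 3.320 Mbps × 1620 s = 5378.4 Mb
time-lapse clip: 54.730 Mbps × 530 s = 29006.9 Mb
Total: 187564.7 Mb = 23445.6 MB.
= 23.45 GB.

23.45 GB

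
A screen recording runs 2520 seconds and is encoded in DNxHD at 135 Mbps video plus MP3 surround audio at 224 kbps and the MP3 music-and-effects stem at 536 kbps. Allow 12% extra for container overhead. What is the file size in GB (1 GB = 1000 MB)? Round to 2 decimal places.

Audio total: 224 + 536 = 760 kbps = 0.760 Mbps.
Total bitrate: 135 + 0.760 = 135.760 Mbps.
Stream data: 135.760 Mbps × 2520 s = 342115.2 Mb.
With 12% container overhead: ×1.12.
383,169 Mb ÷ 8 = 47,896 MB → 47.90 GB.

47.90 GB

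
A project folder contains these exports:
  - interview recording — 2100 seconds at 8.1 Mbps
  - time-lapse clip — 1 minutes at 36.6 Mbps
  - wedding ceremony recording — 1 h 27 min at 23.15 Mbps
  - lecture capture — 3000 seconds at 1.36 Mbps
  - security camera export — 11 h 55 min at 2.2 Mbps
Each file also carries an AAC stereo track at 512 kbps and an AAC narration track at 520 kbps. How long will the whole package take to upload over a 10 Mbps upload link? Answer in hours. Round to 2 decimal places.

8.15 hours

Audio total: 512 + 520 = 1032 kbps = 1.032 Mbps.
interview recording: 9.132 Mbps × 2100 s = 19177.2 Mb
time-lapse clip: 37.632 Mbps × 60 s = 2257.9 Mb
wedding ceremony recording: 24.182 Mbps × 5220 s = 126230.0 Mb
lecture capture: 2.392 Mbps × 3000 s = 7176.0 Mb
security camera export: 3.232 Mbps × 42900 s = 138652.8 Mb
Total: 293494.0 Mb = 36686.7 MB.
At 10 Mbps: 293494.0 / 10 = 29349 s ≈ 8.15 hours.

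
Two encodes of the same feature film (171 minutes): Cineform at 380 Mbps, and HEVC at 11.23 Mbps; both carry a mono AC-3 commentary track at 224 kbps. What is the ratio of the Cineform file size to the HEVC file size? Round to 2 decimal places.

171 min = 10260 s
Audio: 224 kbps = 0.224 Mbps.
Cineform: 380.224 Mbps × 10260 s = 3901098.2 Mb = 454.148 GiB.
HEVC: 11.454 Mbps × 10260 s = 117518.0 Mb = 13.681 GiB.
Ratio: 454.148 / 13.681 = 33.196.

33.20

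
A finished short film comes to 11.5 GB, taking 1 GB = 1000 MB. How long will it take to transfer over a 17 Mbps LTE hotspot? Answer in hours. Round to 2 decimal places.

1.50 hours

File: 11.5 GB = 92000.0 Mb.
At 17 Mbps: 92000.0 / 17 = 5411.8 s ≈ 1.5 hours.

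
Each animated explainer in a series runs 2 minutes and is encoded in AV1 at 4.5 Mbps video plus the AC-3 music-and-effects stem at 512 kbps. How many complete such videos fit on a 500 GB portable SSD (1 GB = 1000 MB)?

2 min = 120 s
Audio: 512 kbps = 0.512 Mbps.
Total bitrate: 5.012 Mbps.
Per item: 5.012 Mbps × 120 s = 601.4 Mb = 75.18 MB.
Capacity: 500 GB = 4,000,000 Mb; 6650.70 items → 6650 complete.

6650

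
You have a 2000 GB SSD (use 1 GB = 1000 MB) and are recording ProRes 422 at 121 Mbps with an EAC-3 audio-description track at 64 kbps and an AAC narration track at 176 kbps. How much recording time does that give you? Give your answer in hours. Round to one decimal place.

36.7 hours

Audio total: 64 + 176 = 240 kbps = 0.240 Mbps.
Total bitrate: 121 + 0.240 = 121.240 Mbps.
Capacity: 2000 GB = 16,000,000 Mb.
Recording time: 16,000,000 / 121.240 = 131,970 s ≈ 36.7 hours.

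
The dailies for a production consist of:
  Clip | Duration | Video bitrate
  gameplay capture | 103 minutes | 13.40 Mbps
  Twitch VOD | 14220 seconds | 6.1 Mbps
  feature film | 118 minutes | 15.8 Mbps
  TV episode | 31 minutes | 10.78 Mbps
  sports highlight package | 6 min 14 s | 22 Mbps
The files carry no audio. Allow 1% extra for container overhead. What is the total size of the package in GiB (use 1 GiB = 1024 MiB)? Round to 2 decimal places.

36.41 GiB

gameplay capture: 13.400 Mbps × 6180 s × 1.01 = 83640.1 Mb
Twitch VOD: 6.100 Mbps × 14220 s × 1.01 = 87609.4 Mb
feature film: 15.800 Mbps × 7080 s × 1.01 = 112982.6 Mb
TV episode: 10.780 Mbps × 1860 s × 1.01 = 20251.3 Mb
sports highlight package: 22.000 Mbps × 374 s × 1.01 = 8310.3 Mb
Total: 312793.8 Mb = 39099.2 MB.
= 36.41 GiB.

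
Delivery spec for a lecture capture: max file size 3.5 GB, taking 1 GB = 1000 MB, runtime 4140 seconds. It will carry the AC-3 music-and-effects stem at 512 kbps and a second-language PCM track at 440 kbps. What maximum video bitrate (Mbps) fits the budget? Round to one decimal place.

Budget: 3.5 GB = 28000.0 Mb.
Total bitrate budget: 28000.0 Mb / 4140 s = 6.763 Mbps.
Audio total: 512 + 440 = 952 kbps = 0.952 Mbps.
Video: 6.763 − 0.952 = 5.811 Mbps.

5.8 Mbps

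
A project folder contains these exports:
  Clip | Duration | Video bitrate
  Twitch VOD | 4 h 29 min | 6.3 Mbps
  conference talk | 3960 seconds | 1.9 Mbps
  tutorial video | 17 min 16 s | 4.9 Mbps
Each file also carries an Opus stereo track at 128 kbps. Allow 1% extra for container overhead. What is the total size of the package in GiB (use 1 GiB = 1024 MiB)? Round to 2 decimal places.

Audio: 128 kbps = 0.128 Mbps.
Twitch VOD: 6.428 Mbps × 16140 s × 1.01 = 104785.4 Mb
conference talk: 2.028 Mbps × 3960 s × 1.01 = 8111.2 Mb
tutorial video: 5.028 Mbps × 1036 s × 1.01 = 5261.1 Mb
Total: 118157.7 Mb = 14769.7 MB.
= 13.76 GiB.

13.76 GiB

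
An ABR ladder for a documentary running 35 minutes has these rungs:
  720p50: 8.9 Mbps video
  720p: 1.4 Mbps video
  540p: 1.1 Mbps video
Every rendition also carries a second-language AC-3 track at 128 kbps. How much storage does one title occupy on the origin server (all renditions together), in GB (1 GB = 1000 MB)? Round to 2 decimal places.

35 min = 2100 s
Audio: 128 kbps = 0.128 Mbps.
Sum of rendition bitrates: (8.9+0.128) + (1.4+0.128) + (1.1+0.128) = 11.784 Mbps.
× 2100 s = 24,746 Mb = 3,093 MB = 3.093 GB.

3.09 GB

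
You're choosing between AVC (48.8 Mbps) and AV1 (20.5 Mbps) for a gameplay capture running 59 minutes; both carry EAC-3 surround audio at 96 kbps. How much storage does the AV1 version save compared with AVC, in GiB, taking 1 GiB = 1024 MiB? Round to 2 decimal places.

11.66 GiB

59 min = 3540 s
Audio: 96 kbps = 0.096 Mbps.
AVC: 48.896 Mbps × 3540 s = 173091.8 Mb = 20.151 GiB.
AV1: 20.596 Mbps × 3540 s = 72909.8 Mb = 8.488 GiB.
Saving: 20.151 − 8.488 = 11.663 GiB.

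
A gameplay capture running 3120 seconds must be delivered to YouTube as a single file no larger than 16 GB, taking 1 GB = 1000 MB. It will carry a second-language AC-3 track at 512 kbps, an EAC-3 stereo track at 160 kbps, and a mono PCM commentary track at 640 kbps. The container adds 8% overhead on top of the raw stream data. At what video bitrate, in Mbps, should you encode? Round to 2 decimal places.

36.67 Mbps

Budget: 16 GB = 128000.0 Mb.
Stream payload after overhead: 128000.0 / 1.08 = 118518.5 Mb.
Total bitrate budget: 118518.5 Mb / 3120 s = 37.987 Mbps.
Audio total: 512 + 160 + 640 = 1312 kbps = 1.312 Mbps.
Video: 37.987 − 1.312 = 36.675 Mbps.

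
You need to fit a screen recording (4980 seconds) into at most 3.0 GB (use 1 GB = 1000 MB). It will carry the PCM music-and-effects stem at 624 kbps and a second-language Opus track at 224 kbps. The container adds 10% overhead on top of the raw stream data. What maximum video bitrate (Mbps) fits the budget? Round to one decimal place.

3.5 Mbps

Budget: 3.0 GB = 24000.0 Mb.
Stream payload after overhead: 24000.0 / 1.10 = 21818.2 Mb.
Total bitrate budget: 21818.2 Mb / 4980 s = 4.381 Mbps.
Audio total: 624 + 224 = 848 kbps = 0.848 Mbps.
Video: 4.381 − 0.848 = 3.533 Mbps.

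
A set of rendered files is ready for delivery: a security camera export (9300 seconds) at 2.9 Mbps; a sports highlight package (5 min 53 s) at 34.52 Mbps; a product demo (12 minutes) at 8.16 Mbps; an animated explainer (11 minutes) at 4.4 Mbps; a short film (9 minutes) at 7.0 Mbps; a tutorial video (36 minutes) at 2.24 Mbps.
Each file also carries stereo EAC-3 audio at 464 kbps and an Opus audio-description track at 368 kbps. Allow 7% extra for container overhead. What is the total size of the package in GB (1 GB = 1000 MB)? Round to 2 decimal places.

9.09 GB

Audio total: 464 + 368 = 832 kbps = 0.832 Mbps.
security camera export: 3.732 Mbps × 9300 s × 1.07 = 37137.1 Mb
sports highlight package: 35.352 Mbps × 353 s × 1.07 = 13352.8 Mb
product demo: 8.992 Mbps × 720 s × 1.07 = 6927.4 Mb
animated explainer: 5.232 Mbps × 660 s × 1.07 = 3694.8 Mb
short film: 7.832 Mbps × 540 s × 1.07 = 4525.3 Mb
tutorial video: 3.072 Mbps × 2160 s × 1.07 = 7100.0 Mb
Total: 72737.5 Mb = 9092.2 MB.
= 9.092 GB.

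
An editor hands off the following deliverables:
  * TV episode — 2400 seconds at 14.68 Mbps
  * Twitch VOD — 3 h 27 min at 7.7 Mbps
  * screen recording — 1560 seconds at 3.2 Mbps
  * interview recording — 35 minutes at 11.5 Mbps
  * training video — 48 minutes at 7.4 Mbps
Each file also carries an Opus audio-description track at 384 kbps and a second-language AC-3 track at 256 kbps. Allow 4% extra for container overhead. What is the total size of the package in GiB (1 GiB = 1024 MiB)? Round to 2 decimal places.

23.61 GiB

Audio total: 384 + 256 = 640 kbps = 0.640 Mbps.
TV episode: 15.320 Mbps × 2400 s × 1.04 = 38238.7 Mb
Twitch VOD: 8.340 Mbps × 12420 s × 1.04 = 107726.1 Mb
screen recording: 3.840 Mbps × 1560 s × 1.04 = 6230.0 Mb
interview recording: 12.140 Mbps × 2100 s × 1.04 = 26513.8 Mb
training video: 8.040 Mbps × 2880 s × 1.04 = 24081.4 Mb
Total: 202790.0 Mb = 25348.8 MB.
= 23.61 GiB.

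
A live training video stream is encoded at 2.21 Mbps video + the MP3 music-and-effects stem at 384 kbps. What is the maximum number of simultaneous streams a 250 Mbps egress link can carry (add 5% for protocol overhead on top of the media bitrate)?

91

Audio: 384 kbps = 0.384 Mbps.
Per-viewer media rate: 2.594 Mbps.
On the wire with 5% overhead: 2.724 Mbps.
250 Mbps = 250.0 Mbps; 250.0 / 2.724 = 91.79 → 91 viewers.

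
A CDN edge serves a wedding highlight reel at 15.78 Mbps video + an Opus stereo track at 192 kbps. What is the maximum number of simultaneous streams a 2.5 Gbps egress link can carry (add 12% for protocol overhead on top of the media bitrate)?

Audio: 192 kbps = 0.192 Mbps.
Per-viewer media rate: 15.972 Mbps.
On the wire with 12% overhead: 17.889 Mbps.
2.5 Gbps = 2,500 Mbps; 2,500 / 17.889 = 139.75 → 139 viewers.

139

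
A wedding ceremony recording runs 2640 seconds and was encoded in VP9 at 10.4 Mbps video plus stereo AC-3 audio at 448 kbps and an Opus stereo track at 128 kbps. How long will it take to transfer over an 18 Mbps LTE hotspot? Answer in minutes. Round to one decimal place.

26.8 minutes

Audio total: 448 + 128 = 576 kbps = 0.576 Mbps.
Total bitrate: 10.976 Mbps.
File: 10.976 Mbps × 2640 s = 28976.6 Mb.
At 18 Mbps: 28976.6 / 18 = 1609.8 s ≈ 26.8 minutes.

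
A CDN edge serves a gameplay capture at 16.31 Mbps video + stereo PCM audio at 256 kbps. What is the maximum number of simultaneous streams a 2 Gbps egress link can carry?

Audio: 256 kbps = 0.256 Mbps.
Per-viewer media rate: 16.566 Mbps.
2 Gbps = 2,000 Mbps; 2,000 / 16.566 = 120.73 → 120 viewers.

120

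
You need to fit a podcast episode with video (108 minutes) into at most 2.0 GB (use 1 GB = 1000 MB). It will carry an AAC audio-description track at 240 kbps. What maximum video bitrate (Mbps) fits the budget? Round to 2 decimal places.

2.23 Mbps

Budget: 2.0 GB = 16000.0 Mb.
108 min = 6480 s
Total bitrate budget: 16000.0 Mb / 6480 s = 2.469 Mbps.
Audio: 240 kbps = 0.240 Mbps.
Video: 2.469 − 0.240 = 2.229 Mbps.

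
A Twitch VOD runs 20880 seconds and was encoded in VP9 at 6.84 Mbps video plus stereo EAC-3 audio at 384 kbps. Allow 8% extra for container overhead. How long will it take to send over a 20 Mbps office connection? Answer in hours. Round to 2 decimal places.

Audio: 384 kbps = 0.384 Mbps.
Total bitrate: 7.224 Mbps.
File: 7.224 Mbps × 20880 s = 150837.1 Mb.
With 8% container overhead: ×1.08. → 162904.1 Mb.
At 20 Mbps: 162904.1 / 20 = 8145.2 s ≈ 2.26 hours.

2.26 hours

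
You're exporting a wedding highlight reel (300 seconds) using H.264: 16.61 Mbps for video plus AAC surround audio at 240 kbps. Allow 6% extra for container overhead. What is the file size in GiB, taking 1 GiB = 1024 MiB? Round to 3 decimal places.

0.624 GiB

Audio: 240 kbps = 0.240 Mbps.
Total bitrate: 16.61 + 0.240 = 16.850 Mbps.
Stream data: 16.850 Mbps × 300 s = 5055.0 Mb.
With 6% container overhead: ×1.06.
5,358 Mb = 669,787,500 bytes ÷ 1,073,741,824 = 0.6238 GiB.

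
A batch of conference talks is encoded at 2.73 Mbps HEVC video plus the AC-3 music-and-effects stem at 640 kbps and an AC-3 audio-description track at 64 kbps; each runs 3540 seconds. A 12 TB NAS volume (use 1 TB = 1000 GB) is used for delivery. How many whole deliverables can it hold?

Audio total: 640 + 64 = 704 kbps = 0.704 Mbps.
Total bitrate: 3.434 Mbps.
Per item: 3.434 Mbps × 3540 s = 12,156 Mb = 1,520 MB.
Capacity: 12 TB = 96,000,000 Mb; 7897.10 items → 7897 complete.

7897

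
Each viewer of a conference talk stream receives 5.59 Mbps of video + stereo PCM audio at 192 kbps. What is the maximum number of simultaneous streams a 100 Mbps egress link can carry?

Audio: 192 kbps = 0.192 Mbps.
Per-viewer media rate: 5.782 Mbps.
100 Mbps = 100.0 Mbps; 100.0 / 5.782 = 17.30 → 17 viewers.

17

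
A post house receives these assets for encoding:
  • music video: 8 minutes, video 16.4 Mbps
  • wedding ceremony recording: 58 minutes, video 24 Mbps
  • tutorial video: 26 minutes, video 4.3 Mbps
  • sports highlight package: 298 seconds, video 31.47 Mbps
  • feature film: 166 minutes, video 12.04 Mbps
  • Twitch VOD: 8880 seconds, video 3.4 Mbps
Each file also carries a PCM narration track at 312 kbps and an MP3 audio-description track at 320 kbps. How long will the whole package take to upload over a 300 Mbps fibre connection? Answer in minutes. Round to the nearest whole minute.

15 minutes

Audio total: 312 + 320 = 632 kbps = 0.632 Mbps.
music video: 17.032 Mbps × 480 s = 8175.4 Mb
wedding ceremony recording: 24.632 Mbps × 3480 s = 85719.4 Mb
tutorial video: 4.932 Mbps × 1560 s = 7693.9 Mb
sports highlight package: 32.102 Mbps × 298 s = 9566.4 Mb
feature film: 12.672 Mbps × 9960 s = 126213.1 Mb
Twitch VOD: 4.032 Mbps × 8880 s = 35804.2 Mb
Total: 273172.3 Mb = 34146.5 MB.
At 300 Mbps: 273172.3 / 300 = 911 s ≈ 15.2 minutes.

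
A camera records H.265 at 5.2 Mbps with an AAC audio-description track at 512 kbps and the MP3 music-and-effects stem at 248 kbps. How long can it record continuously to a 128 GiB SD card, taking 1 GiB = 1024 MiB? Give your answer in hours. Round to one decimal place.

Audio total: 512 + 248 = 760 kbps = 0.760 Mbps.
Total bitrate: 5.2 + 0.760 = 5.960 Mbps.
Capacity: 128 GiB = 1,099,512 Mb.
Recording time: 1,099,512 / 5.960 = 184,482 s ≈ 51.2 hours.

51.2 hours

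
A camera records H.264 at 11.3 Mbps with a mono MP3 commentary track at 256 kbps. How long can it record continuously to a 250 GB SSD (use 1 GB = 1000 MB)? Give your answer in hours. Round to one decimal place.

48.1 hours

Audio: 256 kbps = 0.256 Mbps.
Total bitrate: 11.3 + 0.256 = 11.556 Mbps.
Capacity: 250 GB = 2,000,000 Mb.
Recording time: 2,000,000 / 11.556 = 173,070 s ≈ 48.1 hours.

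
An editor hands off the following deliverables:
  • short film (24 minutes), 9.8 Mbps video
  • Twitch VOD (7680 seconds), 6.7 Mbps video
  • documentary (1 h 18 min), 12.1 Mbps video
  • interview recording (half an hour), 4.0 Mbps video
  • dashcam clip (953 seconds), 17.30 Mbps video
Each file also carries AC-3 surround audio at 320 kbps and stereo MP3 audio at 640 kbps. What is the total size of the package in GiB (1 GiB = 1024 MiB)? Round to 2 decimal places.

Audio total: 320 + 640 = 960 kbps = 0.960 Mbps.
short film: 10.760 Mbps × 1440 s = 15494.4 Mb
Twitch VOD: 7.660 Mbps × 7680 s = 58828.8 Mb
documentary: 13.060 Mbps × 4680 s = 61120.8 Mb
interview recording: 4.960 Mbps × 1800 s = 8928.0 Mb
dashcam clip: 18.260 Mbps × 953 s = 17401.8 Mb
Total: 161773.8 Mb = 20221.7 MB.
= 18.83 GiB.

18.83 GiB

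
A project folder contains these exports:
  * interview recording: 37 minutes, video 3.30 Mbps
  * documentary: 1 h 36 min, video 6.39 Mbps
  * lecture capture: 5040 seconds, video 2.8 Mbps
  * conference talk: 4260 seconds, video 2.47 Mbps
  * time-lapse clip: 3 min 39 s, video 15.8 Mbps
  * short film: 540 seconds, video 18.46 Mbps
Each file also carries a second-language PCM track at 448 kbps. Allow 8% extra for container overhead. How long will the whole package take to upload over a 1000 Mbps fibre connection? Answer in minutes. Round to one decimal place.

Audio: 448 kbps = 0.448 Mbps.
interview recording: 3.748 Mbps × 2220 s × 1.08 = 8986.2 Mb
documentary: 6.838 Mbps × 5760 s × 1.08 = 42537.8 Mb
lecture capture: 3.248 Mbps × 5040 s × 1.08 = 17679.5 Mb
conference talk: 2.918 Mbps × 4260 s × 1.08 = 13425.1 Mb
time-lapse clip: 16.248 Mbps × 219 s × 1.08 = 3843.0 Mb
short film: 18.908 Mbps × 540 s × 1.08 = 11027.1 Mb
Total: 97498.8 Mb = 12187.4 MB.
At 1000 Mbps: 97498.8 / 1000 = 97 s ≈ 1.62 minutes.

1.6 minutes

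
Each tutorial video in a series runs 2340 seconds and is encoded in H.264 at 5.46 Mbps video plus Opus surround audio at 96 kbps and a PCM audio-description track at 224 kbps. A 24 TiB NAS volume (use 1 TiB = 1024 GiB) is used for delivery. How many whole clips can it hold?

15608

Audio total: 96 + 224 = 320 kbps = 0.320 Mbps.
Total bitrate: 5.780 Mbps.
Per item: 5.780 Mbps × 2340 s = 13,525 Mb = 1,691 MB.
Capacity: 24 TiB = 211,106,233 Mb; 15608.36 items → 15608 complete.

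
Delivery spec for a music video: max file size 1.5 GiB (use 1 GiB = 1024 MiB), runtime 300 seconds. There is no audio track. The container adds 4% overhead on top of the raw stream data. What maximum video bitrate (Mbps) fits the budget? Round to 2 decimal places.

Budget: 1.5 GiB = 12884.9 Mb.
Stream payload after overhead: 12884.9 / 1.04 = 12389.3 Mb.
Total bitrate budget: 12389.3 Mb / 300 s = 41.298 Mbps.

41.30 Mbps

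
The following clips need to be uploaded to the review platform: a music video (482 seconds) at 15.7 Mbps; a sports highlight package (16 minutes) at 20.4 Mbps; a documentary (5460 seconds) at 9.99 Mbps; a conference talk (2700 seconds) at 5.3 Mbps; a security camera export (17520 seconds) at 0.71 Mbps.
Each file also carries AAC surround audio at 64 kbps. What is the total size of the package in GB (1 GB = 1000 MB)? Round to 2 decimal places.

13.77 GB

Audio: 64 kbps = 0.064 Mbps.
music video: 15.764 Mbps × 482 s = 7598.2 Mb
sports highlight package: 20.464 Mbps × 960 s = 19645.4 Mb
documentary: 10.054 Mbps × 5460 s = 54894.8 Mb
conference talk: 5.364 Mbps × 2700 s = 14482.8 Mb
security camera export: 0.774 Mbps × 17520 s = 13560.5 Mb
Total: 110181.8 Mb = 13772.7 MB.
= 13.77 GB.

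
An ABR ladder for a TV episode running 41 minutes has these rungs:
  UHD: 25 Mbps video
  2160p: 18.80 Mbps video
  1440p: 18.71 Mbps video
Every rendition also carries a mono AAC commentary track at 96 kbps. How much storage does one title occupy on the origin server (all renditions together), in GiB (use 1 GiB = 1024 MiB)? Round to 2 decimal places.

17.98 GiB

41 min = 2460 s
Audio: 96 kbps = 0.096 Mbps.
Sum of rendition bitrates: (25+0.096) + (18.80+0.096) + (18.71+0.096) = 62.798 Mbps.
× 2460 s = 154,483 Mb = 19,310 MB = 17.98 GiB.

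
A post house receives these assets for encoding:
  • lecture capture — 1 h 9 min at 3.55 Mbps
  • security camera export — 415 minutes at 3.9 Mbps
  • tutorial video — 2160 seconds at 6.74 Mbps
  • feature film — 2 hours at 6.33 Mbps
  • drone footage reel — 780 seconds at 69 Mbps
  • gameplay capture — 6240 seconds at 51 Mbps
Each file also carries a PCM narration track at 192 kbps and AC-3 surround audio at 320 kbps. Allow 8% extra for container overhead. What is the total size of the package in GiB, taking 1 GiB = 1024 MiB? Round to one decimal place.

Audio total: 192 + 320 = 512 kbps = 0.512 Mbps.
lecture capture: 4.062 Mbps × 4140 s × 1.08 = 18162.0 Mb
security camera export: 4.412 Mbps × 24900 s × 1.08 = 118647.5 Mb
tutorial video: 7.252 Mbps × 2160 s × 1.08 = 16917.5 Mb
feature film: 6.842 Mbps × 7200 s × 1.08 = 53203.4 Mb
drone footage reel: 69.512 Mbps × 780 s × 1.08 = 58556.9 Mb
gameplay capture: 51.512 Mbps × 6240 s × 1.08 = 347149.7 Mb
Total: 612637.0 Mb = 76579.6 MB.
= 71.32 GiB.

71.3 GiB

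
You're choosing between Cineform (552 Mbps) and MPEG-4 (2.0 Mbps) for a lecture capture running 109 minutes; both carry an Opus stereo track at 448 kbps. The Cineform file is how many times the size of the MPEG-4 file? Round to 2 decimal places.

225.67

109 min = 6540 s
Audio: 448 kbps = 0.448 Mbps.
Cineform: 552.448 Mbps × 6540 s = 3613009.9 Mb = 451.626 GB.
MPEG-4: 2.448 Mbps × 6540 s = 16009.9 Mb = 2.001 GB.
Ratio: 451.626 / 2.001 = 225.673.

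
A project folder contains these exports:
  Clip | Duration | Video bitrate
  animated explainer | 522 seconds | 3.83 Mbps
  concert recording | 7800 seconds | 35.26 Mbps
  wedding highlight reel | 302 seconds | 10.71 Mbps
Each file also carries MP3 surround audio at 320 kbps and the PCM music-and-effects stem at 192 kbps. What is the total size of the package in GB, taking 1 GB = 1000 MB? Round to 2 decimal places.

Audio total: 320 + 192 = 512 kbps = 0.512 Mbps.
animated explainer: 4.342 Mbps × 522 s = 2266.5 Mb
concert recording: 35.772 Mbps × 7800 s = 279021.6 Mb
wedding highlight reel: 11.222 Mbps × 302 s = 3389.0 Mb
Total: 284677.2 Mb = 35584.6 MB.
= 35.58 GB.

35.58 GB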